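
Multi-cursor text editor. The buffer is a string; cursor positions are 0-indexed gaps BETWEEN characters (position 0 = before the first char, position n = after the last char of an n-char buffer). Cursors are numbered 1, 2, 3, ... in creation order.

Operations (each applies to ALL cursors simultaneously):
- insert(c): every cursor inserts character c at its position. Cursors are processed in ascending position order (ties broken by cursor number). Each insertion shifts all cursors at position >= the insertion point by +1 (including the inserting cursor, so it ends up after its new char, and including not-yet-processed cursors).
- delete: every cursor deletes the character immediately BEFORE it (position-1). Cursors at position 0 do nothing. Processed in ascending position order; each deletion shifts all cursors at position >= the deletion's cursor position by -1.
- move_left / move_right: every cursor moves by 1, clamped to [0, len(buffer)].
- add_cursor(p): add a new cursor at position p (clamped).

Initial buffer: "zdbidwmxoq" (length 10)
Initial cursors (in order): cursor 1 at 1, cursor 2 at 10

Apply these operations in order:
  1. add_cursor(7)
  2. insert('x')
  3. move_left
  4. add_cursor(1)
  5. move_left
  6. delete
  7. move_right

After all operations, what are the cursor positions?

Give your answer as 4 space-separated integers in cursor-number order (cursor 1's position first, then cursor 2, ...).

After op 1 (add_cursor(7)): buffer="zdbidwmxoq" (len 10), cursors c1@1 c3@7 c2@10, authorship ..........
After op 2 (insert('x')): buffer="zxdbidwmxxoqx" (len 13), cursors c1@2 c3@9 c2@13, authorship .1......3...2
After op 3 (move_left): buffer="zxdbidwmxxoqx" (len 13), cursors c1@1 c3@8 c2@12, authorship .1......3...2
After op 4 (add_cursor(1)): buffer="zxdbidwmxxoqx" (len 13), cursors c1@1 c4@1 c3@8 c2@12, authorship .1......3...2
After op 5 (move_left): buffer="zxdbidwmxxoqx" (len 13), cursors c1@0 c4@0 c3@7 c2@11, authorship .1......3...2
After op 6 (delete): buffer="zxdbidmxxqx" (len 11), cursors c1@0 c4@0 c3@6 c2@9, authorship .1.....3..2
After op 7 (move_right): buffer="zxdbidmxxqx" (len 11), cursors c1@1 c4@1 c3@7 c2@10, authorship .1.....3..2

Answer: 1 10 7 1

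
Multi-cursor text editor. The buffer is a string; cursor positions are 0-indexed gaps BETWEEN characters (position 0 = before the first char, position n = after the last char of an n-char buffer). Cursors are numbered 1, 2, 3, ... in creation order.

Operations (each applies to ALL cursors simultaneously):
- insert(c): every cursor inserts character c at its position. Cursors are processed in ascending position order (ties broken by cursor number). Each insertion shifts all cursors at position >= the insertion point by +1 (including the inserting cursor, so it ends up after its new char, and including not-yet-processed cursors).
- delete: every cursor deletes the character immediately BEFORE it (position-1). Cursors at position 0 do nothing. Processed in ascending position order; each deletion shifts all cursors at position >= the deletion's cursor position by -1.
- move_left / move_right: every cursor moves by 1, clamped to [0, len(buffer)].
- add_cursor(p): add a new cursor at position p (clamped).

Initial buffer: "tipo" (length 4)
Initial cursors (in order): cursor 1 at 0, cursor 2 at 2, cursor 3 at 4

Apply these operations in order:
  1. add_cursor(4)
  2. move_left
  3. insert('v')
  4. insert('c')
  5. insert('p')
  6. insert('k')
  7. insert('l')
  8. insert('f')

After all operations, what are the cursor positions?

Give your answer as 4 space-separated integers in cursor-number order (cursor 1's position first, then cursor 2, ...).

After op 1 (add_cursor(4)): buffer="tipo" (len 4), cursors c1@0 c2@2 c3@4 c4@4, authorship ....
After op 2 (move_left): buffer="tipo" (len 4), cursors c1@0 c2@1 c3@3 c4@3, authorship ....
After op 3 (insert('v')): buffer="vtvipvvo" (len 8), cursors c1@1 c2@3 c3@7 c4@7, authorship 1.2..34.
After op 4 (insert('c')): buffer="vctvcipvvcco" (len 12), cursors c1@2 c2@5 c3@11 c4@11, authorship 11.22..3434.
After op 5 (insert('p')): buffer="vcptvcpipvvccppo" (len 16), cursors c1@3 c2@7 c3@15 c4@15, authorship 111.222..343434.
After op 6 (insert('k')): buffer="vcpktvcpkipvvccppkko" (len 20), cursors c1@4 c2@9 c3@19 c4@19, authorship 1111.2222..34343434.
After op 7 (insert('l')): buffer="vcpkltvcpklipvvccppkkllo" (len 24), cursors c1@5 c2@11 c3@23 c4@23, authorship 11111.22222..3434343434.
After op 8 (insert('f')): buffer="vcpklftvcpklfipvvccppkkllffo" (len 28), cursors c1@6 c2@13 c3@27 c4@27, authorship 111111.222222..343434343434.

Answer: 6 13 27 27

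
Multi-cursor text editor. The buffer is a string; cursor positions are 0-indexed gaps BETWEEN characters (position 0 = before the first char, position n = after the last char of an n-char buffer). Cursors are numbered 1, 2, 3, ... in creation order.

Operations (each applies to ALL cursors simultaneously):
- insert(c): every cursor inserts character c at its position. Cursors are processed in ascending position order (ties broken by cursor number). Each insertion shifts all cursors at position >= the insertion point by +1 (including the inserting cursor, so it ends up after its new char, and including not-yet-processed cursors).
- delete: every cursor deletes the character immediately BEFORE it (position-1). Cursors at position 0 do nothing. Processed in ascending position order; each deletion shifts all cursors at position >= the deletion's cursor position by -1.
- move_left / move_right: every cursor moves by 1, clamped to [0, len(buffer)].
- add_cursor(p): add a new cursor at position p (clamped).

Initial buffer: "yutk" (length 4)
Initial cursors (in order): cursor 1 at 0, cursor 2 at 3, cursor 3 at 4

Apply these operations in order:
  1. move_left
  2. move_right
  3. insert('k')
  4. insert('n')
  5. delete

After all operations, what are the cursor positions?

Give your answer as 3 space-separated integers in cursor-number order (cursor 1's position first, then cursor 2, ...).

After op 1 (move_left): buffer="yutk" (len 4), cursors c1@0 c2@2 c3@3, authorship ....
After op 2 (move_right): buffer="yutk" (len 4), cursors c1@1 c2@3 c3@4, authorship ....
After op 3 (insert('k')): buffer="ykutkkk" (len 7), cursors c1@2 c2@5 c3@7, authorship .1..2.3
After op 4 (insert('n')): buffer="yknutknkkn" (len 10), cursors c1@3 c2@7 c3@10, authorship .11..22.33
After op 5 (delete): buffer="ykutkkk" (len 7), cursors c1@2 c2@5 c3@7, authorship .1..2.3

Answer: 2 5 7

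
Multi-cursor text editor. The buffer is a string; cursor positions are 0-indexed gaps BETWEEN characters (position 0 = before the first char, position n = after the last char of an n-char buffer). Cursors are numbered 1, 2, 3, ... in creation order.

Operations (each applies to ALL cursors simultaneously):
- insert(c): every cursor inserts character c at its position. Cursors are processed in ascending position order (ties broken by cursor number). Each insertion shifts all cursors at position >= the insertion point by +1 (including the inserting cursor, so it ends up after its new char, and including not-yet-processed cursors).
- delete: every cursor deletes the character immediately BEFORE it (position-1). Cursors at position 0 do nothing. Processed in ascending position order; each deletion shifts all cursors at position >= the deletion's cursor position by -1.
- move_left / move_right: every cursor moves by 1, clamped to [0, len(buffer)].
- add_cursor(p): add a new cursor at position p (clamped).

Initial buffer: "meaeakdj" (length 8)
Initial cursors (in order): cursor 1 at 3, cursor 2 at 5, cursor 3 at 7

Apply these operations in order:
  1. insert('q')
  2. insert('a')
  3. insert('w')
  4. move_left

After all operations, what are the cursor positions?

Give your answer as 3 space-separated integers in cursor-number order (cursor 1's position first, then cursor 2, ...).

After op 1 (insert('q')): buffer="meaqeaqkdqj" (len 11), cursors c1@4 c2@7 c3@10, authorship ...1..2..3.
After op 2 (insert('a')): buffer="meaqaeaqakdqaj" (len 14), cursors c1@5 c2@9 c3@13, authorship ...11..22..33.
After op 3 (insert('w')): buffer="meaqaweaqawkdqawj" (len 17), cursors c1@6 c2@11 c3@16, authorship ...111..222..333.
After op 4 (move_left): buffer="meaqaweaqawkdqawj" (len 17), cursors c1@5 c2@10 c3@15, authorship ...111..222..333.

Answer: 5 10 15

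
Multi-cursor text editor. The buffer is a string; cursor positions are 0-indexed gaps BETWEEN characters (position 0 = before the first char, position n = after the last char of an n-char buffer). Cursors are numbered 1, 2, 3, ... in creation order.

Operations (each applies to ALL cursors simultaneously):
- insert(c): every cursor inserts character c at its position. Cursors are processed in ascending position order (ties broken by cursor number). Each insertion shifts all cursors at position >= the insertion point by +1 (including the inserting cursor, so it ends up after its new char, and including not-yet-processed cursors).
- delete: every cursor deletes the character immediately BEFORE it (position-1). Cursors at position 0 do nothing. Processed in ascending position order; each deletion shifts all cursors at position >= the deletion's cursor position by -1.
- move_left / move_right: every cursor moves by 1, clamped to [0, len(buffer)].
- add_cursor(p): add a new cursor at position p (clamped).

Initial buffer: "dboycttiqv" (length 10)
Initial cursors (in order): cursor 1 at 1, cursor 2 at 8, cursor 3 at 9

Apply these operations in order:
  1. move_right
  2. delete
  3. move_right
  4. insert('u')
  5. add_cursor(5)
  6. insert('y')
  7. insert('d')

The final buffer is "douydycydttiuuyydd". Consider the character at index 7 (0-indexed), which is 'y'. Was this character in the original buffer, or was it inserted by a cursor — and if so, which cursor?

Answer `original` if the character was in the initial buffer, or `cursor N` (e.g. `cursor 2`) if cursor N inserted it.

After op 1 (move_right): buffer="dboycttiqv" (len 10), cursors c1@2 c2@9 c3@10, authorship ..........
After op 2 (delete): buffer="doyctti" (len 7), cursors c1@1 c2@7 c3@7, authorship .......
After op 3 (move_right): buffer="doyctti" (len 7), cursors c1@2 c2@7 c3@7, authorship .......
After op 4 (insert('u')): buffer="douycttiuu" (len 10), cursors c1@3 c2@10 c3@10, authorship ..1.....23
After op 5 (add_cursor(5)): buffer="douycttiuu" (len 10), cursors c1@3 c4@5 c2@10 c3@10, authorship ..1.....23
After op 6 (insert('y')): buffer="douyycyttiuuyy" (len 14), cursors c1@4 c4@7 c2@14 c3@14, authorship ..11..4...2323
After op 7 (insert('d')): buffer="douydycydttiuuyydd" (len 18), cursors c1@5 c4@9 c2@18 c3@18, authorship ..111..44...232323
Authorship (.=original, N=cursor N): . . 1 1 1 . . 4 4 . . . 2 3 2 3 2 3
Index 7: author = 4

Answer: cursor 4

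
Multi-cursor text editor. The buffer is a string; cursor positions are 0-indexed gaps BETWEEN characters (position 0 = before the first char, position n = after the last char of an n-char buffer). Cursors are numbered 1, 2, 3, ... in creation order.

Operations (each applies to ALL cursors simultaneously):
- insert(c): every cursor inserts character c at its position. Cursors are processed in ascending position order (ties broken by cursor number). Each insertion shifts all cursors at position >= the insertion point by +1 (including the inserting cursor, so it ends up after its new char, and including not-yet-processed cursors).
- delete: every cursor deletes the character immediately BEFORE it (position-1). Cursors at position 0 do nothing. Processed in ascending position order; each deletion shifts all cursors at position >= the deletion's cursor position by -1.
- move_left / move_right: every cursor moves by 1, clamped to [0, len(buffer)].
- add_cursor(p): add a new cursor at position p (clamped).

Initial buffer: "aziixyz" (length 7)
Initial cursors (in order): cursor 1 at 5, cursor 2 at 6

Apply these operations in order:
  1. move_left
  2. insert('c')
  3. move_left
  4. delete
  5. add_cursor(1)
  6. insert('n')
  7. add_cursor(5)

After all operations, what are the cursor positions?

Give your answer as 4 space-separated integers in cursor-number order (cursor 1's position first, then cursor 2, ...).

After op 1 (move_left): buffer="aziixyz" (len 7), cursors c1@4 c2@5, authorship .......
After op 2 (insert('c')): buffer="aziicxcyz" (len 9), cursors c1@5 c2@7, authorship ....1.2..
After op 3 (move_left): buffer="aziicxcyz" (len 9), cursors c1@4 c2@6, authorship ....1.2..
After op 4 (delete): buffer="aziccyz" (len 7), cursors c1@3 c2@4, authorship ...12..
After op 5 (add_cursor(1)): buffer="aziccyz" (len 7), cursors c3@1 c1@3 c2@4, authorship ...12..
After op 6 (insert('n')): buffer="anzincncyz" (len 10), cursors c3@2 c1@5 c2@7, authorship .3..1122..
After op 7 (add_cursor(5)): buffer="anzincncyz" (len 10), cursors c3@2 c1@5 c4@5 c2@7, authorship .3..1122..

Answer: 5 7 2 5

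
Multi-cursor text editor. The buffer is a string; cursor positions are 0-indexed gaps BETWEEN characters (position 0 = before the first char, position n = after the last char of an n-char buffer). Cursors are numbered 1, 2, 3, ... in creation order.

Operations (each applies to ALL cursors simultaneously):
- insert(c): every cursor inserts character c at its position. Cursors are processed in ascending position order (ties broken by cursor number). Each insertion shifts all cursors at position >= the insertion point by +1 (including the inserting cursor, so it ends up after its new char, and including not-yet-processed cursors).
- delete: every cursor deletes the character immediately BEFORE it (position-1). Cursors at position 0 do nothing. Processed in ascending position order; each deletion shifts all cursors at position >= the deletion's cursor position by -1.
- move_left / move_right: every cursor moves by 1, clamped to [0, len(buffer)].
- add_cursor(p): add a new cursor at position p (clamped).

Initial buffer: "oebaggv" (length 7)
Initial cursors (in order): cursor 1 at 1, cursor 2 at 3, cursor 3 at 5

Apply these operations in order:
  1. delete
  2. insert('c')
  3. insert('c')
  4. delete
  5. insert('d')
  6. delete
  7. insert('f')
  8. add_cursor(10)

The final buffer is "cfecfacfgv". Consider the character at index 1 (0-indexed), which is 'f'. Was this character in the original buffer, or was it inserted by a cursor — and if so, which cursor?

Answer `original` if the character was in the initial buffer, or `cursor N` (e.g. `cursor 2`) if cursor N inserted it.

After op 1 (delete): buffer="eagv" (len 4), cursors c1@0 c2@1 c3@2, authorship ....
After op 2 (insert('c')): buffer="cecacgv" (len 7), cursors c1@1 c2@3 c3@5, authorship 1.2.3..
After op 3 (insert('c')): buffer="cceccaccgv" (len 10), cursors c1@2 c2@5 c3@8, authorship 11.22.33..
After op 4 (delete): buffer="cecacgv" (len 7), cursors c1@1 c2@3 c3@5, authorship 1.2.3..
After op 5 (insert('d')): buffer="cdecdacdgv" (len 10), cursors c1@2 c2@5 c3@8, authorship 11.22.33..
After op 6 (delete): buffer="cecacgv" (len 7), cursors c1@1 c2@3 c3@5, authorship 1.2.3..
After op 7 (insert('f')): buffer="cfecfacfgv" (len 10), cursors c1@2 c2@5 c3@8, authorship 11.22.33..
After op 8 (add_cursor(10)): buffer="cfecfacfgv" (len 10), cursors c1@2 c2@5 c3@8 c4@10, authorship 11.22.33..
Authorship (.=original, N=cursor N): 1 1 . 2 2 . 3 3 . .
Index 1: author = 1

Answer: cursor 1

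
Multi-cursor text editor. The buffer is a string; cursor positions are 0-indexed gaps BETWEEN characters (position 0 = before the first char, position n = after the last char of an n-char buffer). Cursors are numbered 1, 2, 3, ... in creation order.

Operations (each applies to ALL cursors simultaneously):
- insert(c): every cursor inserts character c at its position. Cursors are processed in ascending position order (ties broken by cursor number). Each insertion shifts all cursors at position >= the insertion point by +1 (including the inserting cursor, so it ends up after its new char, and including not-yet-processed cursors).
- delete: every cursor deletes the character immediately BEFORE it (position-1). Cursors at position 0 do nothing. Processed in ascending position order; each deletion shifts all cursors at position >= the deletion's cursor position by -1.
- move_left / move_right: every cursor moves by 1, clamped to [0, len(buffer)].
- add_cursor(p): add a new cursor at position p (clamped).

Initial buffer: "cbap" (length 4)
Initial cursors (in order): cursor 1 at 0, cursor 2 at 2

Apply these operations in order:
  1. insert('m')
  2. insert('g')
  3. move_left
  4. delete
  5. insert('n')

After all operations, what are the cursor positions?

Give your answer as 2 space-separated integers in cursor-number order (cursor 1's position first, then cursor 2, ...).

After op 1 (insert('m')): buffer="mcbmap" (len 6), cursors c1@1 c2@4, authorship 1..2..
After op 2 (insert('g')): buffer="mgcbmgap" (len 8), cursors c1@2 c2@6, authorship 11..22..
After op 3 (move_left): buffer="mgcbmgap" (len 8), cursors c1@1 c2@5, authorship 11..22..
After op 4 (delete): buffer="gcbgap" (len 6), cursors c1@0 c2@3, authorship 1..2..
After op 5 (insert('n')): buffer="ngcbngap" (len 8), cursors c1@1 c2@5, authorship 11..22..

Answer: 1 5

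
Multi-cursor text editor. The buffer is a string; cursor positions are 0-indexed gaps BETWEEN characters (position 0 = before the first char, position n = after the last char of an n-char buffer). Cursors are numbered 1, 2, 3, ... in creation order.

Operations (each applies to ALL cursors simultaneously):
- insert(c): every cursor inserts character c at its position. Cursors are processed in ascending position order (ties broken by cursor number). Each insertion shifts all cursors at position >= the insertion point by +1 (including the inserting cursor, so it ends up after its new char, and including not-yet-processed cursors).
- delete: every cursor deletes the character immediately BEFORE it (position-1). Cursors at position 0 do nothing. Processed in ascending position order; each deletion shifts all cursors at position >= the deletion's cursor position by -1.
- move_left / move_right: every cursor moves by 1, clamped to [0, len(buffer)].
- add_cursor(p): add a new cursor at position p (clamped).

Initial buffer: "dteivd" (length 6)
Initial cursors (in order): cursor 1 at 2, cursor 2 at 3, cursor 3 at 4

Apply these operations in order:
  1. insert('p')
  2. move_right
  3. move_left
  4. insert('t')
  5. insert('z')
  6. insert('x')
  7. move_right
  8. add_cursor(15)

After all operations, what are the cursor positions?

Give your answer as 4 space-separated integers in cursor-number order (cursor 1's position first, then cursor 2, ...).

After op 1 (insert('p')): buffer="dtpepipvd" (len 9), cursors c1@3 c2@5 c3@7, authorship ..1.2.3..
After op 2 (move_right): buffer="dtpepipvd" (len 9), cursors c1@4 c2@6 c3@8, authorship ..1.2.3..
After op 3 (move_left): buffer="dtpepipvd" (len 9), cursors c1@3 c2@5 c3@7, authorship ..1.2.3..
After op 4 (insert('t')): buffer="dtpteptiptvd" (len 12), cursors c1@4 c2@7 c3@10, authorship ..11.22.33..
After op 5 (insert('z')): buffer="dtptzeptziptzvd" (len 15), cursors c1@5 c2@9 c3@13, authorship ..111.222.333..
After op 6 (insert('x')): buffer="dtptzxeptzxiptzxvd" (len 18), cursors c1@6 c2@11 c3@16, authorship ..1111.2222.3333..
After op 7 (move_right): buffer="dtptzxeptzxiptzxvd" (len 18), cursors c1@7 c2@12 c3@17, authorship ..1111.2222.3333..
After op 8 (add_cursor(15)): buffer="dtptzxeptzxiptzxvd" (len 18), cursors c1@7 c2@12 c4@15 c3@17, authorship ..1111.2222.3333..

Answer: 7 12 17 15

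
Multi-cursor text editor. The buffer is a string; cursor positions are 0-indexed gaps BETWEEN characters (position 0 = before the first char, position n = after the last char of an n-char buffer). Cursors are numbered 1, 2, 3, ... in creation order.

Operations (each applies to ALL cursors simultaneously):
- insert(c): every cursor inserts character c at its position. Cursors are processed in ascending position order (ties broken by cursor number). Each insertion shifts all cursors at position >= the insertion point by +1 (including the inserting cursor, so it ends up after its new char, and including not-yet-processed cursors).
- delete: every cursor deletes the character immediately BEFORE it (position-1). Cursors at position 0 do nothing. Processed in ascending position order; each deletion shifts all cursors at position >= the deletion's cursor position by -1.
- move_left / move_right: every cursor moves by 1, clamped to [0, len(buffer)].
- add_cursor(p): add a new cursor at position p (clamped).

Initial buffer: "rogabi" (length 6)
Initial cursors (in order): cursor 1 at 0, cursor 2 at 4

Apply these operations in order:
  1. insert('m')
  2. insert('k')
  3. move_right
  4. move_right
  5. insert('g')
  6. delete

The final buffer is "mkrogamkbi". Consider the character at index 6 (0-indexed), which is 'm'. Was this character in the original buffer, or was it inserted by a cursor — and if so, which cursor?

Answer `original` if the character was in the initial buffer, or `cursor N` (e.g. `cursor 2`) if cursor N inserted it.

After op 1 (insert('m')): buffer="mrogambi" (len 8), cursors c1@1 c2@6, authorship 1....2..
After op 2 (insert('k')): buffer="mkrogamkbi" (len 10), cursors c1@2 c2@8, authorship 11....22..
After op 3 (move_right): buffer="mkrogamkbi" (len 10), cursors c1@3 c2@9, authorship 11....22..
After op 4 (move_right): buffer="mkrogamkbi" (len 10), cursors c1@4 c2@10, authorship 11....22..
After op 5 (insert('g')): buffer="mkroggamkbig" (len 12), cursors c1@5 c2@12, authorship 11..1..22..2
After op 6 (delete): buffer="mkrogamkbi" (len 10), cursors c1@4 c2@10, authorship 11....22..
Authorship (.=original, N=cursor N): 1 1 . . . . 2 2 . .
Index 6: author = 2

Answer: cursor 2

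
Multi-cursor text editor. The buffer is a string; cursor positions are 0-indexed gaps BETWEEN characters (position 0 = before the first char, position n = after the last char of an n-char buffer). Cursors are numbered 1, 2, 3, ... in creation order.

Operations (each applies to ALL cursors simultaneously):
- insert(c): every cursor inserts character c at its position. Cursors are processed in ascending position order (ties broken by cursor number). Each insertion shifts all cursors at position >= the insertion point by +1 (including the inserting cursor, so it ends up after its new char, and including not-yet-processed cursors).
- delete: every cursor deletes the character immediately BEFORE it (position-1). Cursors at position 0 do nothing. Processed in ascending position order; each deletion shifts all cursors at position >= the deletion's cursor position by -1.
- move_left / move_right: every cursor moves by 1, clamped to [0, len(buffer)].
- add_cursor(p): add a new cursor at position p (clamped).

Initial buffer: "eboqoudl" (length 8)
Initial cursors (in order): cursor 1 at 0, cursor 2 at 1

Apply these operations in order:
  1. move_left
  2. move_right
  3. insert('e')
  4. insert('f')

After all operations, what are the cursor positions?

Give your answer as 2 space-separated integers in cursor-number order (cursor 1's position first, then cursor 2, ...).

Answer: 5 5

Derivation:
After op 1 (move_left): buffer="eboqoudl" (len 8), cursors c1@0 c2@0, authorship ........
After op 2 (move_right): buffer="eboqoudl" (len 8), cursors c1@1 c2@1, authorship ........
After op 3 (insert('e')): buffer="eeeboqoudl" (len 10), cursors c1@3 c2@3, authorship .12.......
After op 4 (insert('f')): buffer="eeeffboqoudl" (len 12), cursors c1@5 c2@5, authorship .1212.......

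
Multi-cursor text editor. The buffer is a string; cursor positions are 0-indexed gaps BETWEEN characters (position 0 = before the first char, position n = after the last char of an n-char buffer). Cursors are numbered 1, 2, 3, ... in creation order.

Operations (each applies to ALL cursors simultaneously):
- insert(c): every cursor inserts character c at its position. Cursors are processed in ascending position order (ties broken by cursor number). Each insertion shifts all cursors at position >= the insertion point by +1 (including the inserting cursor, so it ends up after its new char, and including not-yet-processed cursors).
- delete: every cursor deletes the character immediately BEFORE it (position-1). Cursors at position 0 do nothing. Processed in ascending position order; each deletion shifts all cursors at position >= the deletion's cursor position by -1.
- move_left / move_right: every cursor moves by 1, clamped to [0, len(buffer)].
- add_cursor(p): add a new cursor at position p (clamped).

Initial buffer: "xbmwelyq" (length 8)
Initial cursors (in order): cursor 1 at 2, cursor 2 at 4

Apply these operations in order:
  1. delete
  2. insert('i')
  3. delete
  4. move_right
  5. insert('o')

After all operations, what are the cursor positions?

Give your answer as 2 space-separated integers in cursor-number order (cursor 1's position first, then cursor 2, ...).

Answer: 3 5

Derivation:
After op 1 (delete): buffer="xmelyq" (len 6), cursors c1@1 c2@2, authorship ......
After op 2 (insert('i')): buffer="ximielyq" (len 8), cursors c1@2 c2@4, authorship .1.2....
After op 3 (delete): buffer="xmelyq" (len 6), cursors c1@1 c2@2, authorship ......
After op 4 (move_right): buffer="xmelyq" (len 6), cursors c1@2 c2@3, authorship ......
After op 5 (insert('o')): buffer="xmoeolyq" (len 8), cursors c1@3 c2@5, authorship ..1.2...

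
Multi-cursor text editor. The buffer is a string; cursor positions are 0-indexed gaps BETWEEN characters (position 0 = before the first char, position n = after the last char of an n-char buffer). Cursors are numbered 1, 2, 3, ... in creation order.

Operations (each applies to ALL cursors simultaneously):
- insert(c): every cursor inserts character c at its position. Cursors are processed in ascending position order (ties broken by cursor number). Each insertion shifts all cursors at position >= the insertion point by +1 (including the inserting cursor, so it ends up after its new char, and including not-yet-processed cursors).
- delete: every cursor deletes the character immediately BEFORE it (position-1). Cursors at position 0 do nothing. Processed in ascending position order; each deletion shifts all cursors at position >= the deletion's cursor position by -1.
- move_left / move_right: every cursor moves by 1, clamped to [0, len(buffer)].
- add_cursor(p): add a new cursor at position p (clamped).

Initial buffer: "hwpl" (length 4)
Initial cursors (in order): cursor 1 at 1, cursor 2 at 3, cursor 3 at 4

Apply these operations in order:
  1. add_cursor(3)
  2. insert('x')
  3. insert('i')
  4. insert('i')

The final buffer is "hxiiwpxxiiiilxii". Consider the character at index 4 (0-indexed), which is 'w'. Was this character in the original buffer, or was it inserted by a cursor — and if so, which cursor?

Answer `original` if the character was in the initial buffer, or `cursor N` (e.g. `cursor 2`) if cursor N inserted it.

Answer: original

Derivation:
After op 1 (add_cursor(3)): buffer="hwpl" (len 4), cursors c1@1 c2@3 c4@3 c3@4, authorship ....
After op 2 (insert('x')): buffer="hxwpxxlx" (len 8), cursors c1@2 c2@6 c4@6 c3@8, authorship .1..24.3
After op 3 (insert('i')): buffer="hxiwpxxiilxi" (len 12), cursors c1@3 c2@9 c4@9 c3@12, authorship .11..2424.33
After op 4 (insert('i')): buffer="hxiiwpxxiiiilxii" (len 16), cursors c1@4 c2@12 c4@12 c3@16, authorship .111..242424.333
Authorship (.=original, N=cursor N): . 1 1 1 . . 2 4 2 4 2 4 . 3 3 3
Index 4: author = original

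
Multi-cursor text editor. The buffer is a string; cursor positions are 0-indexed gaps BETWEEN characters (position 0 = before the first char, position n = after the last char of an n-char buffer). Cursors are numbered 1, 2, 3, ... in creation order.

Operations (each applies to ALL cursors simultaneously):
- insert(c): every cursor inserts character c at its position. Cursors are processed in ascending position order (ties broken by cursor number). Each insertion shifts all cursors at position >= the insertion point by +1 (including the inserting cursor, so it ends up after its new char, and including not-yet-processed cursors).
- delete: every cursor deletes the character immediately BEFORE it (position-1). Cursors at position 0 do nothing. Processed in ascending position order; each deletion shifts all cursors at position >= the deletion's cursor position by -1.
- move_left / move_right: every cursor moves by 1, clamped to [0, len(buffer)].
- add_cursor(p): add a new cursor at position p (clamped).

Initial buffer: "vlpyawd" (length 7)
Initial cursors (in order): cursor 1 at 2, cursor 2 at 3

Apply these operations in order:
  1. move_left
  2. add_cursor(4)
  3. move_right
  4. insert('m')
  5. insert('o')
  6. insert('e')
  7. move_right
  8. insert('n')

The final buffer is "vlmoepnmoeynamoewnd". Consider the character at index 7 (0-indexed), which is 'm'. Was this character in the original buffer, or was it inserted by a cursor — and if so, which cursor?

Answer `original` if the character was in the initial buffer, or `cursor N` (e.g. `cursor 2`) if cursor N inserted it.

After op 1 (move_left): buffer="vlpyawd" (len 7), cursors c1@1 c2@2, authorship .......
After op 2 (add_cursor(4)): buffer="vlpyawd" (len 7), cursors c1@1 c2@2 c3@4, authorship .......
After op 3 (move_right): buffer="vlpyawd" (len 7), cursors c1@2 c2@3 c3@5, authorship .......
After op 4 (insert('m')): buffer="vlmpmyamwd" (len 10), cursors c1@3 c2@5 c3@8, authorship ..1.2..3..
After op 5 (insert('o')): buffer="vlmopmoyamowd" (len 13), cursors c1@4 c2@7 c3@11, authorship ..11.22..33..
After op 6 (insert('e')): buffer="vlmoepmoeyamoewd" (len 16), cursors c1@5 c2@9 c3@14, authorship ..111.222..333..
After op 7 (move_right): buffer="vlmoepmoeyamoewd" (len 16), cursors c1@6 c2@10 c3@15, authorship ..111.222..333..
After op 8 (insert('n')): buffer="vlmoepnmoeynamoewnd" (len 19), cursors c1@7 c2@12 c3@18, authorship ..111.1222.2.333.3.
Authorship (.=original, N=cursor N): . . 1 1 1 . 1 2 2 2 . 2 . 3 3 3 . 3 .
Index 7: author = 2

Answer: cursor 2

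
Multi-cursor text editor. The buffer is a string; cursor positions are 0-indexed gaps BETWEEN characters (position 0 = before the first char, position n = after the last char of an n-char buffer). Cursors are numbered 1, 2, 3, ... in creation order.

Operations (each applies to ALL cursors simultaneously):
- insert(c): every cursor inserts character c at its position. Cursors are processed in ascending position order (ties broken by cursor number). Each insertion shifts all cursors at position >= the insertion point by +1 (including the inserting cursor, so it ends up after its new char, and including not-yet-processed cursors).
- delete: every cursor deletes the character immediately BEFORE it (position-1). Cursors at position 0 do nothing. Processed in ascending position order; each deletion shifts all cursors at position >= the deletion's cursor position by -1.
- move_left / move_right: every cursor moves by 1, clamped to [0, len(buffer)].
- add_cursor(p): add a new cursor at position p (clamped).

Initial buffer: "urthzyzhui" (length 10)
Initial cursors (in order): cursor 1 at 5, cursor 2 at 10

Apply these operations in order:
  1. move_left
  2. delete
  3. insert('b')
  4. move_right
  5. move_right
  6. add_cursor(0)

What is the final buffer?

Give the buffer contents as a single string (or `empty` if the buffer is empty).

Answer: urtbzyzhbi

Derivation:
After op 1 (move_left): buffer="urthzyzhui" (len 10), cursors c1@4 c2@9, authorship ..........
After op 2 (delete): buffer="urtzyzhi" (len 8), cursors c1@3 c2@7, authorship ........
After op 3 (insert('b')): buffer="urtbzyzhbi" (len 10), cursors c1@4 c2@9, authorship ...1....2.
After op 4 (move_right): buffer="urtbzyzhbi" (len 10), cursors c1@5 c2@10, authorship ...1....2.
After op 5 (move_right): buffer="urtbzyzhbi" (len 10), cursors c1@6 c2@10, authorship ...1....2.
After op 6 (add_cursor(0)): buffer="urtbzyzhbi" (len 10), cursors c3@0 c1@6 c2@10, authorship ...1....2.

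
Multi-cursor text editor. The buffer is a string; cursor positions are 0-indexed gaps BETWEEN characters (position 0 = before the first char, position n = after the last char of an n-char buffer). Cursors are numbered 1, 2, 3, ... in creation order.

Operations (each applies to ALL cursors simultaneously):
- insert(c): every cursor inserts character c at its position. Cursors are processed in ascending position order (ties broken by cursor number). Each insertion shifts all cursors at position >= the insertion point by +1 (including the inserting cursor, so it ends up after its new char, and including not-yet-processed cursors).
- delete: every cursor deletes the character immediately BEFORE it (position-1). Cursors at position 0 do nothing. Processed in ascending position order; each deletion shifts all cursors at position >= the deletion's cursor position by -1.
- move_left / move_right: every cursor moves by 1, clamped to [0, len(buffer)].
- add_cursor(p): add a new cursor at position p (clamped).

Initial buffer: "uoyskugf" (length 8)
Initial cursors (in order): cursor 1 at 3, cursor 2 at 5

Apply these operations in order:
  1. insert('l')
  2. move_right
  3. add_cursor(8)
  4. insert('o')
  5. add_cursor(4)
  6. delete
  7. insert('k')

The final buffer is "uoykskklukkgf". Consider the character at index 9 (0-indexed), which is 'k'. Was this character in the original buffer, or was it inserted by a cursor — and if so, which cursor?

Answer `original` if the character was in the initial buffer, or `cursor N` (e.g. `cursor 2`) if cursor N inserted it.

After op 1 (insert('l')): buffer="uoylsklugf" (len 10), cursors c1@4 c2@7, authorship ...1..2...
After op 2 (move_right): buffer="uoylsklugf" (len 10), cursors c1@5 c2@8, authorship ...1..2...
After op 3 (add_cursor(8)): buffer="uoylsklugf" (len 10), cursors c1@5 c2@8 c3@8, authorship ...1..2...
After op 4 (insert('o')): buffer="uoylsokluoogf" (len 13), cursors c1@6 c2@11 c3@11, authorship ...1.1.2.23..
After op 5 (add_cursor(4)): buffer="uoylsokluoogf" (len 13), cursors c4@4 c1@6 c2@11 c3@11, authorship ...1.1.2.23..
After op 6 (delete): buffer="uoysklugf" (len 9), cursors c4@3 c1@4 c2@7 c3@7, authorship .....2...
After op 7 (insert('k')): buffer="uoykskklukkgf" (len 13), cursors c4@4 c1@6 c2@11 c3@11, authorship ...4.1.2.23..
Authorship (.=original, N=cursor N): . . . 4 . 1 . 2 . 2 3 . .
Index 9: author = 2

Answer: cursor 2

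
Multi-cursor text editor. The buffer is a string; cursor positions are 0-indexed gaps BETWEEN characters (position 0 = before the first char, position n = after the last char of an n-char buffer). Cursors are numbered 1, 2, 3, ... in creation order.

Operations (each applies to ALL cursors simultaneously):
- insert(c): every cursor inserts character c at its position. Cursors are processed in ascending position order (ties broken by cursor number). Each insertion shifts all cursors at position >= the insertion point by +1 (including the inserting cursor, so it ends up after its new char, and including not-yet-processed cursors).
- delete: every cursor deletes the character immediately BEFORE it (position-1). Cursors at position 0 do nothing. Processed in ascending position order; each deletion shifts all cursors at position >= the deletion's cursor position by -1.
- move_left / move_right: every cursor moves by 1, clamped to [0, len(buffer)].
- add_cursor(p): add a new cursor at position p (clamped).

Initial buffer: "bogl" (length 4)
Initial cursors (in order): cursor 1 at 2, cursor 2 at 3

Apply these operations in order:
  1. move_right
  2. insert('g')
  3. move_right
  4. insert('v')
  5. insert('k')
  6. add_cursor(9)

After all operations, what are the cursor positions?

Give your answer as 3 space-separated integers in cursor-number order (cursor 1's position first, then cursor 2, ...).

After op 1 (move_right): buffer="bogl" (len 4), cursors c1@3 c2@4, authorship ....
After op 2 (insert('g')): buffer="bogglg" (len 6), cursors c1@4 c2@6, authorship ...1.2
After op 3 (move_right): buffer="bogglg" (len 6), cursors c1@5 c2@6, authorship ...1.2
After op 4 (insert('v')): buffer="bogglvgv" (len 8), cursors c1@6 c2@8, authorship ...1.122
After op 5 (insert('k')): buffer="bogglvkgvk" (len 10), cursors c1@7 c2@10, authorship ...1.11222
After op 6 (add_cursor(9)): buffer="bogglvkgvk" (len 10), cursors c1@7 c3@9 c2@10, authorship ...1.11222

Answer: 7 10 9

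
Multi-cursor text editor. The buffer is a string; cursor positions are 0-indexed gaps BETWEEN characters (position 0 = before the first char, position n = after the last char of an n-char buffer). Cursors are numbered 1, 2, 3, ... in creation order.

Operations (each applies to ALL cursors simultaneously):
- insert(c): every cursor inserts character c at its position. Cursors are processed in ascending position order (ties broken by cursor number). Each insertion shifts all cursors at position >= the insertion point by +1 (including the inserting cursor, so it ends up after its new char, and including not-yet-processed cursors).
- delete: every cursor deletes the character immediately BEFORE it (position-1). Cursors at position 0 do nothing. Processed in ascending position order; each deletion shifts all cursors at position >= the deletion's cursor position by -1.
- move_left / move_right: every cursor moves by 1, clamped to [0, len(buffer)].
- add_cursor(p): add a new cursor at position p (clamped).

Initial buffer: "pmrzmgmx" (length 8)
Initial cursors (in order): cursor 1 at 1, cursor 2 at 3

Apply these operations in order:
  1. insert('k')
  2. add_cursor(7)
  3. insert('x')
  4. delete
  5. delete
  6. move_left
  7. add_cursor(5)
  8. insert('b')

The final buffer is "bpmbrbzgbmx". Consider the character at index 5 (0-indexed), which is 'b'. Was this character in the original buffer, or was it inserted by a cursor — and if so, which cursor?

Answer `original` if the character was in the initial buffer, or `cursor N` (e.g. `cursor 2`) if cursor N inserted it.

Answer: cursor 3

Derivation:
After op 1 (insert('k')): buffer="pkmrkzmgmx" (len 10), cursors c1@2 c2@5, authorship .1..2.....
After op 2 (add_cursor(7)): buffer="pkmrkzmgmx" (len 10), cursors c1@2 c2@5 c3@7, authorship .1..2.....
After op 3 (insert('x')): buffer="pkxmrkxzmxgmx" (len 13), cursors c1@3 c2@7 c3@10, authorship .11..22..3...
After op 4 (delete): buffer="pkmrkzmgmx" (len 10), cursors c1@2 c2@5 c3@7, authorship .1..2.....
After op 5 (delete): buffer="pmrzgmx" (len 7), cursors c1@1 c2@3 c3@4, authorship .......
After op 6 (move_left): buffer="pmrzgmx" (len 7), cursors c1@0 c2@2 c3@3, authorship .......
After op 7 (add_cursor(5)): buffer="pmrzgmx" (len 7), cursors c1@0 c2@2 c3@3 c4@5, authorship .......
After op 8 (insert('b')): buffer="bpmbrbzgbmx" (len 11), cursors c1@1 c2@4 c3@6 c4@9, authorship 1..2.3..4..
Authorship (.=original, N=cursor N): 1 . . 2 . 3 . . 4 . .
Index 5: author = 3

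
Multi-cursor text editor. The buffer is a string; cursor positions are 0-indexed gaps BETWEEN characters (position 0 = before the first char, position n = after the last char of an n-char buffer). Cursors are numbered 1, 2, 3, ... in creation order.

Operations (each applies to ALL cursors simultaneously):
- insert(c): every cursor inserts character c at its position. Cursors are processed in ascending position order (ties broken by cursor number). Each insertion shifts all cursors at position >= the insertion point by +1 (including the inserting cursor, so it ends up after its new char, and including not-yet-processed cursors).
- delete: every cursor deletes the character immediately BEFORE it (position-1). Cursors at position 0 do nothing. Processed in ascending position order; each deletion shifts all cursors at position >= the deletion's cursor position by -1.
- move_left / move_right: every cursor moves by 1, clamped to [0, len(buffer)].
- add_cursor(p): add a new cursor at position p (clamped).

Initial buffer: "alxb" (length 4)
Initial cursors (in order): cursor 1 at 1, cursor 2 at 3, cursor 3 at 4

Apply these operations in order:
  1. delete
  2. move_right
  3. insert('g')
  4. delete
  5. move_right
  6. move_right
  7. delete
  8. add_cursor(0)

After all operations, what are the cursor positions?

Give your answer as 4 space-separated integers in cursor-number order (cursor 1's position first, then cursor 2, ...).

Answer: 0 0 0 0

Derivation:
After op 1 (delete): buffer="l" (len 1), cursors c1@0 c2@1 c3@1, authorship .
After op 2 (move_right): buffer="l" (len 1), cursors c1@1 c2@1 c3@1, authorship .
After op 3 (insert('g')): buffer="lggg" (len 4), cursors c1@4 c2@4 c3@4, authorship .123
After op 4 (delete): buffer="l" (len 1), cursors c1@1 c2@1 c3@1, authorship .
After op 5 (move_right): buffer="l" (len 1), cursors c1@1 c2@1 c3@1, authorship .
After op 6 (move_right): buffer="l" (len 1), cursors c1@1 c2@1 c3@1, authorship .
After op 7 (delete): buffer="" (len 0), cursors c1@0 c2@0 c3@0, authorship 
After op 8 (add_cursor(0)): buffer="" (len 0), cursors c1@0 c2@0 c3@0 c4@0, authorship 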